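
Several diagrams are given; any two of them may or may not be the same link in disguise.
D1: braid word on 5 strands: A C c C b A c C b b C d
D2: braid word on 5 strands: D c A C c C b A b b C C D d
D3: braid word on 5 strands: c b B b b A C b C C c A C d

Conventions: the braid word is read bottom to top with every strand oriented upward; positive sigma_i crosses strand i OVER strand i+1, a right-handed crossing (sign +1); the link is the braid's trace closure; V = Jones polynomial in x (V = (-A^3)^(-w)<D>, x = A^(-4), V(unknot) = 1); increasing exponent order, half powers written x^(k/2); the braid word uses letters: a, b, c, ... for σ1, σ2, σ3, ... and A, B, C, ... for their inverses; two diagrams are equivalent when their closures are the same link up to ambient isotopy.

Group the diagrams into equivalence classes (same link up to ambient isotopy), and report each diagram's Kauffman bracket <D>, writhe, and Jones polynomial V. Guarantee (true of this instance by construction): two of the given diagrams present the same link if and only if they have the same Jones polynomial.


equivalence classes: {D1, D2} | {D3}
D1 (bracket -A^-12 + 2A^-8 - 2A^-4 + 4 - 2A^4 + 3A^8 - A^12 + A^16; 12 crossings at w = 0): V = x^-4 - x^-3 + 3x^-2 - 2x^-1 + 4 - 2x + 2x^2 - x^3
D2 (bracket -A^-18 + 2A^-14 - 2A^-10 + 4A^-6 - 2A^-2 + 3A^2 - A^6 + A^10; 14 crossings at w = -2): V = x^-4 - x^-3 + 3x^-2 - 2x^-1 + 4 - 2x + 2x^2 - x^3
D3 (bracket -A^-12 + 3A^-8 - 3A^-4 + 4 - 3A^4 + 4A^8 - A^12 + A^16; 14 crossings at w = 0): V = x^-4 - x^-3 + 4x^-2 - 3x^-1 + 4 - 3x + 3x^2 - x^3
key observation: 2 values of V(x) split the 3 diagrams


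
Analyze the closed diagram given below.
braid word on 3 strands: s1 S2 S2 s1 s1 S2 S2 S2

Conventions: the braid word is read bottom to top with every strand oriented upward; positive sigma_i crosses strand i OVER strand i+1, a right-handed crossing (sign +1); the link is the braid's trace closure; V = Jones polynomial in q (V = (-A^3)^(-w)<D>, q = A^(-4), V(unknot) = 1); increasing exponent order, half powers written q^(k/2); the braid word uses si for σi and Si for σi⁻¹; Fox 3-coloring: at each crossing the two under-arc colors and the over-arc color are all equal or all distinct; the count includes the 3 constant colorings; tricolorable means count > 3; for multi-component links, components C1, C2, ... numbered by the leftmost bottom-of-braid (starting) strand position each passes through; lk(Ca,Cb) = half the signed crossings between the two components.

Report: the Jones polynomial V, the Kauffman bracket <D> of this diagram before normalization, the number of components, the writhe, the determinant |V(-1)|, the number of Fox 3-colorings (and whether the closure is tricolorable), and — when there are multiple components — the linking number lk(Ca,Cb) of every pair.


V(q) = -q^-6 + 2q^-5 - 4q^-4 + 5q^-3 - 4q^-2 + 5q^-1 - 3 + 2q - q^2
bracket: -A^-14 + 2A^-10 - 3A^-6 + 5A^-2 - 4A^2 + 5A^6 - 4A^10 + 2A^14 - A^18, w = -2
1 component, writhe -2, over 8 crossings
det 27, colorings 9 of 3^8 — tricolorable
observation: det 27 = |V(-1)|; divisible by 3, so tricolorable


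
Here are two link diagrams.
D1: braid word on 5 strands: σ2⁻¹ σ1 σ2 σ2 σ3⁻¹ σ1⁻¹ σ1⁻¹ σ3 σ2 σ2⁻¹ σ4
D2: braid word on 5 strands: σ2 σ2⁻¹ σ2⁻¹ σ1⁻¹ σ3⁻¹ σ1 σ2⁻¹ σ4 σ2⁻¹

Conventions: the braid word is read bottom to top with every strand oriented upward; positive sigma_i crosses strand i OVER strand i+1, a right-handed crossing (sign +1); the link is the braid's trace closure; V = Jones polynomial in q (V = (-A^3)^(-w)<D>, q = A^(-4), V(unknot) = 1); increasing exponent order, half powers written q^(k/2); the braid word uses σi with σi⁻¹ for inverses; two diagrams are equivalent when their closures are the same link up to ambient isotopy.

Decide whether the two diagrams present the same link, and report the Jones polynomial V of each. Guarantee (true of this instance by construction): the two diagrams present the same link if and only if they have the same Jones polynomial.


equivalent: no
V(D1) = -q^(-5/2) - q^(5/2)  (w +1, c 11, <D> = A^-7 + A^13)
D2 (bracket A^-7 + A^-3 + A - A^9; 9 crossings at w = -3): V = q^(-9/2) - q^(-5/2) - q^(-3/2) - q^(-1/2)
why: comparing 2 Jones polynomials yields 2 groups


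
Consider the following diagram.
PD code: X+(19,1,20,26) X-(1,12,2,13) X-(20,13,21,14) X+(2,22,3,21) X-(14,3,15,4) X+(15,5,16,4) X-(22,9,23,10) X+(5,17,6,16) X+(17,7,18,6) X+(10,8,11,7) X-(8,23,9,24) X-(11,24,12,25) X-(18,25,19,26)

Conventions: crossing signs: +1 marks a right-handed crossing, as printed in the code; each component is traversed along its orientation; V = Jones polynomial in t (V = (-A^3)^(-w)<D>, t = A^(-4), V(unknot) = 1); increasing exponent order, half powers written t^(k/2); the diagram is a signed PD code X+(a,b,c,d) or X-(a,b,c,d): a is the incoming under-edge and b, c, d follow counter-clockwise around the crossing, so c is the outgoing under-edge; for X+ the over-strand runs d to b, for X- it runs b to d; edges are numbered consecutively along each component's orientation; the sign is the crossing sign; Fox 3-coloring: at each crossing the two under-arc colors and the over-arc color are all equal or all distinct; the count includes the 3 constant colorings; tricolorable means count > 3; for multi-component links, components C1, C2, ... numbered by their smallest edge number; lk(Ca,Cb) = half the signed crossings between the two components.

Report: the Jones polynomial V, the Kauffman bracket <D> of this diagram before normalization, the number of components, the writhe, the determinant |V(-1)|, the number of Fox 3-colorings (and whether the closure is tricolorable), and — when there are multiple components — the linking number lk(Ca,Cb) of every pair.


Jones polynomial: V(t) = t^-4 - t^-3 + t^-2 - 2t^-1 + 2 - t + t^2
<D> = -A^-11 + A^-7 - 2A^-3 + 2A - A^5 + A^9 - A^13; writhe -1
components 1, writhe -1 (13 crossings)
3-colorings: 9 of 3^13, det 9 — tricolorable
note: det 9 = |V(-1)|; divisible by 3, so tricolorable


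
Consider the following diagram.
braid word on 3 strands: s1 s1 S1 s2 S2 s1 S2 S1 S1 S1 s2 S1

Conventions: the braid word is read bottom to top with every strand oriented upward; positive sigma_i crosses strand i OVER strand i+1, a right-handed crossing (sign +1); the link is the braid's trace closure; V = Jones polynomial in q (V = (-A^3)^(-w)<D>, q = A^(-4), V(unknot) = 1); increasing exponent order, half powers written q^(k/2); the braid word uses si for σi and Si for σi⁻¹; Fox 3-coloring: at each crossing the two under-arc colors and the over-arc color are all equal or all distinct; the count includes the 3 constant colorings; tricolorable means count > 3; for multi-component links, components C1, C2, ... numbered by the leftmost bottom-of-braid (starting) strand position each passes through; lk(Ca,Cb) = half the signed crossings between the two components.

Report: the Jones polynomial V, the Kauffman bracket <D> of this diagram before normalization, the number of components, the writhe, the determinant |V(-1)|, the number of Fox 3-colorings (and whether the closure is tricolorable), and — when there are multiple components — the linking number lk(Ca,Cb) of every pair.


Jones polynomial: V(q) = -q^-4 + q^-3 + q^-1
<D> = A^-2 + A^6 - A^10; writhe -2
components 1, writhe -2 (12 crossings)
3-colorings: 9 of 3^12, det 3 — tricolorable
note: free reduction leaves σ1 σ1 σ2⁻¹ σ1⁻¹ σ1⁻¹ σ1⁻¹ σ2 σ1⁻¹ of the original 12 letters


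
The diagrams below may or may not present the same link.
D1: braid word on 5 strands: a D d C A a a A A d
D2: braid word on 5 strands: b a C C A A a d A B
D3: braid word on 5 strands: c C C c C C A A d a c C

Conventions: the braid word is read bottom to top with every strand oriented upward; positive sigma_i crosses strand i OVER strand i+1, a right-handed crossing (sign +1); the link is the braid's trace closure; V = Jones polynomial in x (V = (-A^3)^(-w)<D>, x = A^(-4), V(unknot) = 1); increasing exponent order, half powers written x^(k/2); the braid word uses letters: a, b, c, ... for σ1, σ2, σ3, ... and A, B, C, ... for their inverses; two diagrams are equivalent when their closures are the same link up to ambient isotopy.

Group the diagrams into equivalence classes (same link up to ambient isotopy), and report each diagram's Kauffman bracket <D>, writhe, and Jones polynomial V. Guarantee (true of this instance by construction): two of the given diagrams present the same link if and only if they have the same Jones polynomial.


classes: {D1} | {D2, D3}
V(D1) = x^-1 + 2 + x  [10 crossings, <D> = A^-4 + 2 + A^4, w = 0]
D2 (bracket A^-6 + A^-2 + A^2 + A^6; 10 crossings at w = -2): V = x^-3 + x^-2 + x^-1 + 1
V(D3) = x^-3 + x^-2 + x^-1 + 1  [12 crossings, <D> = A^-6 + A^-2 + A^2 + A^6, w = -2]
note: 2 values of V(x) split the 3 diagrams


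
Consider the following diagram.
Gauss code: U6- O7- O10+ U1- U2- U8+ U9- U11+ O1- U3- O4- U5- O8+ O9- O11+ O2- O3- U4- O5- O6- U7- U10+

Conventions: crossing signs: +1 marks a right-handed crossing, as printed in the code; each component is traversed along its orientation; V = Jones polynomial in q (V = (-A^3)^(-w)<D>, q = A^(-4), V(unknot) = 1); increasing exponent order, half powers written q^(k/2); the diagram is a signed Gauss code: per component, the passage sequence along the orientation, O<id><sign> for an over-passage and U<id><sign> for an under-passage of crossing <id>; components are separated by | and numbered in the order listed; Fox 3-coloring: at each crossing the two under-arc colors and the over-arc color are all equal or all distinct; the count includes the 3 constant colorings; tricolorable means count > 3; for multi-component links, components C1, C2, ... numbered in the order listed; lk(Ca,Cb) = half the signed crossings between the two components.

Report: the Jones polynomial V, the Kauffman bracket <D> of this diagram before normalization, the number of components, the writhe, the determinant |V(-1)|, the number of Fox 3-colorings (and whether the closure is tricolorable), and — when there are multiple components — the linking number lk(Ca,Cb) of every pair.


Jones polynomial: V(q) = -q^-4 + q^-3 + q^-1
<D> = -A^-11 - A^-3 + A; writhe -5
components 1, writhe -5 (11 crossings)
3-colorings: 9 of 3^11, det 3 — tricolorable
note: |V(-1)| = 3: so tricolorable, since 3 divides 3


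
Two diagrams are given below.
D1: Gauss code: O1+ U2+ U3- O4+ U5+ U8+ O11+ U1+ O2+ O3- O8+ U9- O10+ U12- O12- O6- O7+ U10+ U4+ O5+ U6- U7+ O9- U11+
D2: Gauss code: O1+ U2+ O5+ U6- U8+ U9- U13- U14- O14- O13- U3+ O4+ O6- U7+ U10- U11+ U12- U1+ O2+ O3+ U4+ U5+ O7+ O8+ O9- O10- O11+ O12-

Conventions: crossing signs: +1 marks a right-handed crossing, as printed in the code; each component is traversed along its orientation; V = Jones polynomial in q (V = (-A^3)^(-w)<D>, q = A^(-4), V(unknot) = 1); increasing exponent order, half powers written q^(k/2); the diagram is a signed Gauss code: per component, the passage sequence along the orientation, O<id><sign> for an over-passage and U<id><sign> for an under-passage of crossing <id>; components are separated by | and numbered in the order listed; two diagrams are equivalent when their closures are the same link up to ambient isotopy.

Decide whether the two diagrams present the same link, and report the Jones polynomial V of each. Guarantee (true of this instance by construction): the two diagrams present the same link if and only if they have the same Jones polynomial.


equivalent: yes
V(D1) = q - q^2 + 2q^3 - q^4 + q^5 - q^6  (w +4, c 12, <D> = -A^-12 + A^-8 - A^-4 + 2 - A^4 + A^8)
D2 (bracket -A^-18 + A^-14 - A^-10 + 2A^-6 - A^-2 + A^2; 14 crossings at w = +2): V = q - q^2 + 2q^3 - q^4 + q^5 - q^6
why: one V(q) for all 2 diagrams — one class (guaranteed)


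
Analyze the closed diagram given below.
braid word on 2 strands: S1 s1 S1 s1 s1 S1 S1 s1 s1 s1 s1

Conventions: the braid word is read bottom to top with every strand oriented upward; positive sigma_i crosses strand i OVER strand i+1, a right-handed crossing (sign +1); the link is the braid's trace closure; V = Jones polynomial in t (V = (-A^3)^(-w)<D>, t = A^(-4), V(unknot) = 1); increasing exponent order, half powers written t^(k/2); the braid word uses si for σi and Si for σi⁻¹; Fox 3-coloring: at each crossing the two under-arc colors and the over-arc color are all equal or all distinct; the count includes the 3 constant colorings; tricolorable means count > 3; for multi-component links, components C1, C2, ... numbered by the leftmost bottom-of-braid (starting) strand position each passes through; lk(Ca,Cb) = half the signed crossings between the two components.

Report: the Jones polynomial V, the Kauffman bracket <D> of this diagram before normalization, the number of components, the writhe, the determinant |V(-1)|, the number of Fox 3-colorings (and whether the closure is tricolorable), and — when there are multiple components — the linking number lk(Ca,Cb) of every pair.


V(t) = t + t^3 - t^4
bracket: A^-7 - A^-3 - A^5, w = +3
1 component, writhe +3, over 11 crossings
det 3, colorings 9 of 3^11 — tricolorable
observation: det 3 = |V(-1)|; divisible by 3, so tricolorable


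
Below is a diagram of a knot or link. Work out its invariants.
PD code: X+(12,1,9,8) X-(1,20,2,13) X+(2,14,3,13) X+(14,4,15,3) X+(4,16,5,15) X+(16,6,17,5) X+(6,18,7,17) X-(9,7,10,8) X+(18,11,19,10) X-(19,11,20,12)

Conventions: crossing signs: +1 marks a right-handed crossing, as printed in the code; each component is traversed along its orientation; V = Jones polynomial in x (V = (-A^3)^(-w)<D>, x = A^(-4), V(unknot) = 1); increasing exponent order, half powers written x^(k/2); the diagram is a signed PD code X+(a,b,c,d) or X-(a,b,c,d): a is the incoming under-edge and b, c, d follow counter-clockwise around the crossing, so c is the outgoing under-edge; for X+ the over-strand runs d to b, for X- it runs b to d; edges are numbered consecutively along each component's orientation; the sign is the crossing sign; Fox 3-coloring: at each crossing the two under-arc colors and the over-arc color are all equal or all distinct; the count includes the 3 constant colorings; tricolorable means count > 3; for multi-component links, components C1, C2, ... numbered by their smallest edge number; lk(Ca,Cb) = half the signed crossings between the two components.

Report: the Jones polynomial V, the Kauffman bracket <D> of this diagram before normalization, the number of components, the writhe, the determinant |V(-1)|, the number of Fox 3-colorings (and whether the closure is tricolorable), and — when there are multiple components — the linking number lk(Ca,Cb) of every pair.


Jones polynomial: V(x) = x + x^2 + x^3 + x^6
<D> = A^-12 + 1 + A^4 + A^8; writhe +4
components 3, writhe +4 (10 crossings)
linking number lk(C1,C2) = 0
lk(C1,C3): +2
lk(C2,C3) = 0
3-colorings: 9 of 3^10, det 0 — tricolorable
note: w = +4 (over 10 crossings) is diagram-only; (-A^3)^(-4) removes it from V


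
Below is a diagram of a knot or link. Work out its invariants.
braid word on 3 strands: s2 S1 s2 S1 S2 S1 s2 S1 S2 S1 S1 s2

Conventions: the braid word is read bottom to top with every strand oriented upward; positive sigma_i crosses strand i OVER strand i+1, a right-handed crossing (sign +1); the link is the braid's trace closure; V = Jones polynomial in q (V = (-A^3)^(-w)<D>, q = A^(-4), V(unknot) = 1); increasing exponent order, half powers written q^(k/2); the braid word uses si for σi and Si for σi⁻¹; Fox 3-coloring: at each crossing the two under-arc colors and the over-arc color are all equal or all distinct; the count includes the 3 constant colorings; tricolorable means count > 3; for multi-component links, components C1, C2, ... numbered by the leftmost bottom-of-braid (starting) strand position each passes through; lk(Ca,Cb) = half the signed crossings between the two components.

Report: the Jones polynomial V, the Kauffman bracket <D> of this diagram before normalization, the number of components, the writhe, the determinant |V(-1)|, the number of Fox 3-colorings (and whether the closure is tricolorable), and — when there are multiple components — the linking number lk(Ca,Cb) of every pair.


Jones polynomial: V(q) = -q^-6 + q^-5 - q^-4 + 2q^-3 - q^-2 + q^-1
<D> = A^-8 - A^-4 + 2 - A^4 + A^8 - A^12; writhe -4
components 1, writhe -4 (12 crossings)
3-colorings: 3 of 3^12, det 7 — not tricolorable
note: w = -4 shifts under R1 moves; the (-A^3)^(4) factor cancels that in V


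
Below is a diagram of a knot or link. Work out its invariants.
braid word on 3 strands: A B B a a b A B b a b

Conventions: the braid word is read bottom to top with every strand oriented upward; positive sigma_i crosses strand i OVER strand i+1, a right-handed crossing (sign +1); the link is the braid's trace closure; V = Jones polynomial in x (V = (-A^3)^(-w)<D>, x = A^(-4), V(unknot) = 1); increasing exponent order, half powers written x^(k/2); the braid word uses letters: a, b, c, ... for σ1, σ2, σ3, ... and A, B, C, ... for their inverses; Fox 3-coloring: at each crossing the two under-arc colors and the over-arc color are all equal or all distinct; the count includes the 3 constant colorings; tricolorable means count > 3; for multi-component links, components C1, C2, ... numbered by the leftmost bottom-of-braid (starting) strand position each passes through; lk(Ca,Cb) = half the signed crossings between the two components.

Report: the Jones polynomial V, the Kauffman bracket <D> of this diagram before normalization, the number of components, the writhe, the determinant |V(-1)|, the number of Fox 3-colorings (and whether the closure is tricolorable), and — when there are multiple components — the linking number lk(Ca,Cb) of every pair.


Jones polynomial: V(x) = -x^(-3/2) + x^(-1/2) - 2x^(1/2) + x^(3/2) - 2x^(5/2) + x^(7/2)
<D> = -A^-11 + 2A^-7 - A^-3 + 2A - A^5 + A^9; writhe +1
components 2, writhe +1 (11 crossings)
linking number lk(C1,C2) = 0
3-colorings: 3 of 3^11, det 8 — not tricolorable
note: w = +1 shifts under R1 moves; the (-A^3)^(-1) factor cancels that in V


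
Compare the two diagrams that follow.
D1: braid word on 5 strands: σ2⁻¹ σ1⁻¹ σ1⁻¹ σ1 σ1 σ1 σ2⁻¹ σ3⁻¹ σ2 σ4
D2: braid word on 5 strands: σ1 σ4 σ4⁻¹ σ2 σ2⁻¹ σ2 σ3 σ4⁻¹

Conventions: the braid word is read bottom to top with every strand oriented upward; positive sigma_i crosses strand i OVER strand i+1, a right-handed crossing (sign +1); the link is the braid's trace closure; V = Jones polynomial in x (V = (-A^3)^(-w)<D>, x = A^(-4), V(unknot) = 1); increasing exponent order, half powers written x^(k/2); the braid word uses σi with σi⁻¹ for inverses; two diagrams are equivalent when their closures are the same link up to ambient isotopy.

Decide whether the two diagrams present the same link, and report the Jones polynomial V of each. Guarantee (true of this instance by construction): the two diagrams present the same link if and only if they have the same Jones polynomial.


equivalent: yes
V(D1) = 1  (w 0, c 10, <D> = 1)
V(D2) = 1  [8 crossings, <D> = A^6, w = +2]
key observation: one V(x) for all 2 diagrams — one class (guaranteed)


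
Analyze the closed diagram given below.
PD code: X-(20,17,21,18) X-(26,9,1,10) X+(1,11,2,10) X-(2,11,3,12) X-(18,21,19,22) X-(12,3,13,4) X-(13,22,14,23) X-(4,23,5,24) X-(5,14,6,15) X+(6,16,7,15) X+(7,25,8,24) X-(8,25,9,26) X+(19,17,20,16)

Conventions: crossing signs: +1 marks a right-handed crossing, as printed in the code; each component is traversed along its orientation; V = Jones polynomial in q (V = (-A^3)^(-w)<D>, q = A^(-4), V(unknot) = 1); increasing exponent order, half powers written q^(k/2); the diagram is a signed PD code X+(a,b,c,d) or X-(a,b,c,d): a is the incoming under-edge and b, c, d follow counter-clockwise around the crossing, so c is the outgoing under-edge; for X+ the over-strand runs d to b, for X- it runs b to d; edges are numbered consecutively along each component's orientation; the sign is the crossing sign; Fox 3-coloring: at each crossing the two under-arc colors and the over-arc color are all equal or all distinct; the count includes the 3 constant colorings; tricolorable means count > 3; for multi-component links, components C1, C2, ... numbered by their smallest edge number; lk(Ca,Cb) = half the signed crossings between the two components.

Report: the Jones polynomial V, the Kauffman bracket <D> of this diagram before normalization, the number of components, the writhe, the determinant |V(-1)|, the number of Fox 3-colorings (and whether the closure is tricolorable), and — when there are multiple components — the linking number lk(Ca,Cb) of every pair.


Jones polynomial: V(q) = -q^-4 + q^-3 + q^-1
<D> = -A^-11 - A^-3 + A; writhe -5
components 1, writhe -5 (13 crossings)
3-colorings: 9 of 3^13, det 3 — tricolorable
note: w = -5 (over 13 crossings) is diagram-only; (-A^3)^(5) removes it from V


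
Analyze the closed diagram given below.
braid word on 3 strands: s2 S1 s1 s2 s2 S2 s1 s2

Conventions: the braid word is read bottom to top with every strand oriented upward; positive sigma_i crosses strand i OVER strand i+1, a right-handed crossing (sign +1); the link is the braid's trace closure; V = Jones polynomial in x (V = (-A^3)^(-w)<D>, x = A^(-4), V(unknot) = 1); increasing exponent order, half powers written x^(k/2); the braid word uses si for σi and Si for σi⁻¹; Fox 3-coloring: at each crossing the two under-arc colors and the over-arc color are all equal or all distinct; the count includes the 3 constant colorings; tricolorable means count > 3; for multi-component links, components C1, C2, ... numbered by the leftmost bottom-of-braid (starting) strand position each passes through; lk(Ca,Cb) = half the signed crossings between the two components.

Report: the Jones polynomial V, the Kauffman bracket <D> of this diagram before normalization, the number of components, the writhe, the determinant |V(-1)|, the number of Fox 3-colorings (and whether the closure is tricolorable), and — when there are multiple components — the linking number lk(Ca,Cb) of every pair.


V = x + x^3 - x^4
<D> = -A^-4 + 1 + A^8 (w = +4)
1 component over 8 crossings, w = +4
9 Fox colorings among 3^8, |V(-1)| = 3: tricolorable
why: inverse pairs cancel, leaving σ2 σ2 σ1 σ2


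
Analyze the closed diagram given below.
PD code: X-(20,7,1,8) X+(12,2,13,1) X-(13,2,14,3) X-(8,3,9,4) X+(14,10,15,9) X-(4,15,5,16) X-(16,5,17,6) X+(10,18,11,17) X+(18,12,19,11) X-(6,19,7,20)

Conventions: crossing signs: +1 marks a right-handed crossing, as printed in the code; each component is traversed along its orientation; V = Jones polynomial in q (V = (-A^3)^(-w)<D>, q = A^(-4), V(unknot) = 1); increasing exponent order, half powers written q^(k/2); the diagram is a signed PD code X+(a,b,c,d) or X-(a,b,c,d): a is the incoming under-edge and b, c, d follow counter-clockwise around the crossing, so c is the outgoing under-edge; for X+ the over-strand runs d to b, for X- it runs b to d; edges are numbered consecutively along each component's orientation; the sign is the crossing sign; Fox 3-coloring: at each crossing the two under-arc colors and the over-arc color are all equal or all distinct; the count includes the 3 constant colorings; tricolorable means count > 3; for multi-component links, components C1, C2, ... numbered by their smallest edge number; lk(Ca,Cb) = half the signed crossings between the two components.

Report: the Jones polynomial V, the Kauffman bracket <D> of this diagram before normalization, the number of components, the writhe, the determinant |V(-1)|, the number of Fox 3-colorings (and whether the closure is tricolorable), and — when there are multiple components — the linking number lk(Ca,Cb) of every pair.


V(q) = -q^-6 + 2q^-5 - 4q^-4 + 5q^-3 - 4q^-2 + 5q^-1 - 3 + 2q - q^2
bracket: -A^-14 + 2A^-10 - 3A^-6 + 5A^-2 - 4A^2 + 5A^6 - 4A^10 + 2A^14 - A^18, w = -2
1 component, writhe -2, over 10 crossings
det 27, colorings 9 of 3^10 — tricolorable
observation: w = -2 (over 10 crossings) is diagram-only; (-A^3)^(2) removes it from V


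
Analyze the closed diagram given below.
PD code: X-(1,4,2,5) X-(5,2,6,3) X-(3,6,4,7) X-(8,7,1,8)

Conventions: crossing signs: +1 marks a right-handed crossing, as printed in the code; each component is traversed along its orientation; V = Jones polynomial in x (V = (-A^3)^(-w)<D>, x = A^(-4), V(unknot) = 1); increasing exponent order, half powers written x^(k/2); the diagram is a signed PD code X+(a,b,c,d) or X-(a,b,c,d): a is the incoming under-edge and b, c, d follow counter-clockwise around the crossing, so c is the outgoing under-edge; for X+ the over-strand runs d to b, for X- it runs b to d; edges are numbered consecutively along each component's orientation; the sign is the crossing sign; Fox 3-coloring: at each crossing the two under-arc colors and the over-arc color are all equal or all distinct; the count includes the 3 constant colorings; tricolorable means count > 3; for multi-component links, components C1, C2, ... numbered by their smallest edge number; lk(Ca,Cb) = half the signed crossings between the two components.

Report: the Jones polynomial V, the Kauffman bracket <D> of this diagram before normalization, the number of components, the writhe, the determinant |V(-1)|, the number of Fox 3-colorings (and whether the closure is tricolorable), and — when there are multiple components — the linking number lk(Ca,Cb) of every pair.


V = -x^-4 + x^-3 + x^-1
<D> = A^-8 + 1 - A^4 (w = -4)
1 component over 4 crossings, w = -4
9 Fox colorings among 3^4, |V(-1)| = 3: tricolorable
why: w = -4 (over 4 crossings) is diagram-only; (-A^3)^(4) removes it from V


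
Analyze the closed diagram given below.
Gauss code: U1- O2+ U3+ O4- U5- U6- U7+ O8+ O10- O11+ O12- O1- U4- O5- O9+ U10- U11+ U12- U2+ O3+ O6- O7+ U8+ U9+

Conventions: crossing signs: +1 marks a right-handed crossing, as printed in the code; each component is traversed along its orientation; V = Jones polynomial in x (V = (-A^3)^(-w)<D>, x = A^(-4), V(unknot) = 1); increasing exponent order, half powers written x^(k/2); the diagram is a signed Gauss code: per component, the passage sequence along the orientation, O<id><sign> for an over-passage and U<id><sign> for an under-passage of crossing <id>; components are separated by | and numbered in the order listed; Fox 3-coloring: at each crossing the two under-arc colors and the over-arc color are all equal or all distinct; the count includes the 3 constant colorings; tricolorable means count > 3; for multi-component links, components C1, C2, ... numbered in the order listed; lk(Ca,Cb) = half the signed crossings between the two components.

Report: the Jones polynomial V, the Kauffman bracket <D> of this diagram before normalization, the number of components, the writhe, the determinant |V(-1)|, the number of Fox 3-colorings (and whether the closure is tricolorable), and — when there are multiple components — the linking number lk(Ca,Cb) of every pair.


V(x) = -x^-3 + x^-2 - x^-1 + 3 - x + x^2 - x^3
bracket: -A^-12 + A^-8 - A^-4 + 3 - A^4 + A^8 - A^12, w = 0
1 component, writhe 0, over 12 crossings
det 9, colorings 27 of 3^12 — tricolorable
observation: V is palindromic (span 6, det 9): x -> 1/x fixes it; necessary, not sufficient, for amphichirality


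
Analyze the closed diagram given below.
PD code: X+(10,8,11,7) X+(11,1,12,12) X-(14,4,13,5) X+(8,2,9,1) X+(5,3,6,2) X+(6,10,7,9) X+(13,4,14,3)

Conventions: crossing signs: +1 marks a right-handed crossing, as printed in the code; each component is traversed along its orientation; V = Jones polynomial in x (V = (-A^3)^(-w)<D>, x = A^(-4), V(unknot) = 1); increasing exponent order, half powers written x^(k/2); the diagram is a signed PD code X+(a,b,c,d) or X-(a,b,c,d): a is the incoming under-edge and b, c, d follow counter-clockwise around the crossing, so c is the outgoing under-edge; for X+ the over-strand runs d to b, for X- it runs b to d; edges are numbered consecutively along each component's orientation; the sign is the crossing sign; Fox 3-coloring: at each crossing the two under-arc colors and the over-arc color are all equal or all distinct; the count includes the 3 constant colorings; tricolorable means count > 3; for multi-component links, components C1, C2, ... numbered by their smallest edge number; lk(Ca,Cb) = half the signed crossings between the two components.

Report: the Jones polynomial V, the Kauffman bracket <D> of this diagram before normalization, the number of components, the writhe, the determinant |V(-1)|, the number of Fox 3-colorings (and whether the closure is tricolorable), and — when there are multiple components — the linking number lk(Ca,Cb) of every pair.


V(x) = -x^(1/2) - x^(3/2) - x^(5/2) + x^(9/2)
bracket: -A^-3 + A^5 + A^9 + A^13, w = +5
2 components, writhe +5, over 7 crossings
lk(C1,C2) = 0
det 0, colorings 27 of 3^7 — tricolorable
observation: all 2 components of this link are unlinked algebraically


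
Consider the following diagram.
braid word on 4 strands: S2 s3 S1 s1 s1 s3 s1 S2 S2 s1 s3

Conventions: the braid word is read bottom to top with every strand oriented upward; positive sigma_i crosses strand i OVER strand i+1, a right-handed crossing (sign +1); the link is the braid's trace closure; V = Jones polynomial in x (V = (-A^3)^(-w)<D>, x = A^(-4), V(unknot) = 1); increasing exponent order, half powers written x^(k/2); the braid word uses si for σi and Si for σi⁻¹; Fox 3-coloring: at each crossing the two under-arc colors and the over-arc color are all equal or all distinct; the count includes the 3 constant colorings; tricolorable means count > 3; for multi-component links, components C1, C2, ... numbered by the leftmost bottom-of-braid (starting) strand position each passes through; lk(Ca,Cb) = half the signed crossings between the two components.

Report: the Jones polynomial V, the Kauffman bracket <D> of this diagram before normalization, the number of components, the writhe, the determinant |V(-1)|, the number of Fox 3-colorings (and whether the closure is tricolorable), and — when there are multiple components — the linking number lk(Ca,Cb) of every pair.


V = -x^-2 + 3x^-1 - 5 + 8x - 8x^2 + 9x^3 - 8x^4 + 5x^5 - 3x^6 + x^7
<D> = -A^-19 + 3A^-15 - 5A^-11 + 8A^-7 - 9A^-3 + 8A - 8A^5 + 5A^9 - 3A^13 + A^17 (w = +3)
1 component over 11 crossings, w = +3
9 Fox colorings among 3^11, |V(-1)| = 51: tricolorable
why: w = +3 (over 11 crossings) is diagram-only; (-A^3)^(-3) removes it from V


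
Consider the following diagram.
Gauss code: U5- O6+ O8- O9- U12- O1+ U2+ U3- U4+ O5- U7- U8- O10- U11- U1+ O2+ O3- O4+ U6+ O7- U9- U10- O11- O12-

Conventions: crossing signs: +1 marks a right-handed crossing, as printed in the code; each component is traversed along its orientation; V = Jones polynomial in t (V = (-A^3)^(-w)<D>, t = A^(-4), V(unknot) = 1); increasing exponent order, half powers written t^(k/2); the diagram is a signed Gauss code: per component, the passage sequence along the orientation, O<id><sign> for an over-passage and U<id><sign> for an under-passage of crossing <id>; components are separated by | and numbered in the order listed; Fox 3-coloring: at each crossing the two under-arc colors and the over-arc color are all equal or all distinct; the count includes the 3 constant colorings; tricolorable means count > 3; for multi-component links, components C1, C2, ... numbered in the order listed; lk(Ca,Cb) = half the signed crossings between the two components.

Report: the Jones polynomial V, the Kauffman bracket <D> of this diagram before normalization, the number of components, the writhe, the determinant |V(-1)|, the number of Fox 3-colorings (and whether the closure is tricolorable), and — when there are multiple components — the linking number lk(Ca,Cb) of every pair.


V(t) = t^-7 - 2t^-6 + 2t^-5 - 3t^-4 + 3t^-3 - 2t^-2 + 2t^-1
bracket: 2A^-8 - 2A^-4 + 3 - 3A^4 + 2A^8 - 2A^12 + A^16, w = -4
1 component, writhe -4, over 12 crossings
det 15, colorings 9 of 3^12 — tricolorable
observation: w = -4 (over 12 crossings) is diagram-only; (-A^3)^(4) removes it from V


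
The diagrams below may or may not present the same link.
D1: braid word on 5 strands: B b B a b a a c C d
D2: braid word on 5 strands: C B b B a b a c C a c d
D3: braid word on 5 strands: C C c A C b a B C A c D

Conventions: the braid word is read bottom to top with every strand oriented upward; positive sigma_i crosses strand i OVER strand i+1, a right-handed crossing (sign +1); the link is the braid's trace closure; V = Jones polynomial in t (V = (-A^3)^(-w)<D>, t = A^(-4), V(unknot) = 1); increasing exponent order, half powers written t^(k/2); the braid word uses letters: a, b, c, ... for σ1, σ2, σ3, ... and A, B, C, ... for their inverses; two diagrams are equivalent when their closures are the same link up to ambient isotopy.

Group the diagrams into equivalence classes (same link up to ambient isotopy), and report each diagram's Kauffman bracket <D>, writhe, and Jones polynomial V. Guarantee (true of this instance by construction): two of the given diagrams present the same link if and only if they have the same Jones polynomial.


classes: {D1, D2} | {D3}
V(D1) = 1 + t + t^2 + t^3  [10 crossings, <D> = 1 + A^4 + A^8 + A^12, w = +4]
V(D2) = 1 + t + t^2 + t^3  [12 crossings, <D> = 1 + A^4 + A^8 + A^12, w = +4]
V(D3) = t^-5 + 2t^-3 + t^-1  (w -4, c 12, <D> = A^-8 + 2 + A^8)
insight: V(t) takes 2 values over 3 diagrams, fixing the grouping


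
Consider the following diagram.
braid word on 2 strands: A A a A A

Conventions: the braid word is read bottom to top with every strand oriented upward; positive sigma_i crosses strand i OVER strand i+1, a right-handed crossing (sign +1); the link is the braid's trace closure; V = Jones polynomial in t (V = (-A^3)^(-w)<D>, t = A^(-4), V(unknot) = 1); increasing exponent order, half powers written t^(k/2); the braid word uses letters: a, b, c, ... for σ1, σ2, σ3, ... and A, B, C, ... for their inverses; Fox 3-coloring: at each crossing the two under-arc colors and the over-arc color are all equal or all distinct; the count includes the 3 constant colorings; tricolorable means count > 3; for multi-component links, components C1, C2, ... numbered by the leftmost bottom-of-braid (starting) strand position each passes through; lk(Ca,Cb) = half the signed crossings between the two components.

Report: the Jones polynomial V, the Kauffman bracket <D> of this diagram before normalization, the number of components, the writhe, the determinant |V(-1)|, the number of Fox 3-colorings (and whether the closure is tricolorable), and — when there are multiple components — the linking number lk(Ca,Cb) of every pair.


Jones polynomial: V(t) = -t^-4 + t^-3 + t^-1
<D> = -A^-5 - A^3 + A^7; writhe -3
components 1, writhe -3 (5 crossings)
3-colorings: 9 of 3^5, det 3 — tricolorable
note: one generator, power 3: the (2,3) torus pattern


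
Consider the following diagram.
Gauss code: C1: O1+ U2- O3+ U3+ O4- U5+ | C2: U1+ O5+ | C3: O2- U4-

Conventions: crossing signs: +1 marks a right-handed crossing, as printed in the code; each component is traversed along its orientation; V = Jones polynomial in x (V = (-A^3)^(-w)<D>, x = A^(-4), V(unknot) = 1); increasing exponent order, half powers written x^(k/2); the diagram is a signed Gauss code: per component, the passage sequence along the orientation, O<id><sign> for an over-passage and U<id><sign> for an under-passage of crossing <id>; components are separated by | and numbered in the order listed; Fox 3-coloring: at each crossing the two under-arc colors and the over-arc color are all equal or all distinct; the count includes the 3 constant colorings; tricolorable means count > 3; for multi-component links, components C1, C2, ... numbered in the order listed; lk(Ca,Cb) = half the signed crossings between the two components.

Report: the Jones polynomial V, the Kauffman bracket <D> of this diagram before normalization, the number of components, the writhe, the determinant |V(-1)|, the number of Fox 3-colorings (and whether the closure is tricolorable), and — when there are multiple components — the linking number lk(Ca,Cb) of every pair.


Jones polynomial: V(x) = x^-2 + 2 + x^2
<D> = -A^-5 - 2A^3 - A^11; writhe +1
components 3, writhe +1 (5 crossings)
linking number lk(C1,C2) = +1
lk(C1,C3): -1
lk(C2,C3) = 0
3-colorings: 3 of 3^5, det 4 — not tricolorable
note: |V(-1)| = 4: so not tricolorable, since 3 does not divide 4


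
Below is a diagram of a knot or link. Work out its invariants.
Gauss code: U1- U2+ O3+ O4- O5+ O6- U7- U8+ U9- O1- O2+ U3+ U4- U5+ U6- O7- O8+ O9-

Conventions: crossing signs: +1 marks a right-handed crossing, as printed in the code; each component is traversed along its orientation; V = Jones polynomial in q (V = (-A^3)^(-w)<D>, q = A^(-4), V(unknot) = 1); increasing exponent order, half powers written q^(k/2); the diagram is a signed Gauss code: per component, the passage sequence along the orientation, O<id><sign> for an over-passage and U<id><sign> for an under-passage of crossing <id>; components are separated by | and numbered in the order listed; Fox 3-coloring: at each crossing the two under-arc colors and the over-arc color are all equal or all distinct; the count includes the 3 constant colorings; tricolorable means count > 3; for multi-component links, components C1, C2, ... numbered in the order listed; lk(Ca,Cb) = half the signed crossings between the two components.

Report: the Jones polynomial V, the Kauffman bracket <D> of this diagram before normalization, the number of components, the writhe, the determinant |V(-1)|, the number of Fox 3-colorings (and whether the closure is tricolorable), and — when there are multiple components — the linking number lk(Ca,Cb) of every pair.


V = 1
<D> = -A^-3 (w = -1)
1 component over 9 crossings, w = -1
3 Fox colorings among 3^9, |V(-1)| = 1: not tricolorable
why: w = -1 (over 9 crossings) is diagram-only; (-A^3)^(1) removes it from V


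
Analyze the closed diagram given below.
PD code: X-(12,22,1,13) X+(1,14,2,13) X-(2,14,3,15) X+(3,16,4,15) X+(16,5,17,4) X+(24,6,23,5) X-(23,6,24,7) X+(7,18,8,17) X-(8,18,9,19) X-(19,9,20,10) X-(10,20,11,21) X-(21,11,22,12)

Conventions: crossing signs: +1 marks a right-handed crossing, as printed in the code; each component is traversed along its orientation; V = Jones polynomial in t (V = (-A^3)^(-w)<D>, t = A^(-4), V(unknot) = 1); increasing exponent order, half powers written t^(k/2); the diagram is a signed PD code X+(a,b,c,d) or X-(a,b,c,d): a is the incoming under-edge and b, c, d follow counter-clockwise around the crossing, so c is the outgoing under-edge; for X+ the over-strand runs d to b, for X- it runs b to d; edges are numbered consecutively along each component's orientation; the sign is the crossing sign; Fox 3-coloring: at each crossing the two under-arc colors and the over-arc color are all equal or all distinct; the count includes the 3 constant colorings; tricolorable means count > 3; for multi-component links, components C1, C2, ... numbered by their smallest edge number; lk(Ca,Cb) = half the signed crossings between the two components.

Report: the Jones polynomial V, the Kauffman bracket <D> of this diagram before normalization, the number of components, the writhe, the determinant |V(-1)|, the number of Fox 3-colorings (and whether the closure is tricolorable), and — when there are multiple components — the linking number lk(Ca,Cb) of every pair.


V = t^-3 + t^-2 + t^-1 + 1
<D> = A^-6 + A^-2 + A^2 + A^6 (w = -2)
3 components over 12 crossings, w = -2
lk(C1,C2): -1
lk(C1,C3) = 0
linking number lk(C2,C3) = 0
9 Fox colorings among 3^12, |V(-1)| = 0: tricolorable
why: det 0 = |V(-1)|; divisible by 3, so tricolorable


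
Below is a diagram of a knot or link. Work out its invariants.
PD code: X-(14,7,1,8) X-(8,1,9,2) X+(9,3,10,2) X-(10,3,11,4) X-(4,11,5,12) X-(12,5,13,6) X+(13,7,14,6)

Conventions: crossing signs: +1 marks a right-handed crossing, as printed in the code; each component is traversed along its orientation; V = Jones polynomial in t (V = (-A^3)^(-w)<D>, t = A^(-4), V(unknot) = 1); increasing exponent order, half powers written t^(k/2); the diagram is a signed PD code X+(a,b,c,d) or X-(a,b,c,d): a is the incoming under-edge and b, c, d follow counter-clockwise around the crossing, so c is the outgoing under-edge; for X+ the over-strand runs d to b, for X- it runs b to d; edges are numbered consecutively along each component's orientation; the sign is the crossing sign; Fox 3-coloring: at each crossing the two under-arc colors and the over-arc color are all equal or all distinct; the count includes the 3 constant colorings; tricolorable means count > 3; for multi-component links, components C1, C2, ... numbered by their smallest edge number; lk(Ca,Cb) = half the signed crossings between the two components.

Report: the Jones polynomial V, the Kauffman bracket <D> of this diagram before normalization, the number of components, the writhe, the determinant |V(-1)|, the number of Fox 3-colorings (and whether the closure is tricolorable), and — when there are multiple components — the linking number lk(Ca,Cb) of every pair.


V(t) = -t^-4 + t^-3 + t^-1
bracket: -A^-5 - A^3 + A^7, w = -3
1 component, writhe -3, over 7 crossings
det 3, colorings 9 of 3^7 — tricolorable
observation: w = -3 shifts under R1 moves; the (-A^3)^(3) factor cancels that in V
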